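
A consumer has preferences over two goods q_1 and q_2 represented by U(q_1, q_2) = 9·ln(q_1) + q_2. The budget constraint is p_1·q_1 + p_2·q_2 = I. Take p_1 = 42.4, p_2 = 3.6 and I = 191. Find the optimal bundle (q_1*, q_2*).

q_1* = 0.7642, q_2* = 44.0556

So q_1*(p_1,p_2) = 9·p_2/p_1, independent of income; and q_2* = (I − 9·p_2)/p_2.
At the given prices: q_1* = 9·3.6/42.4 = 0.7642, and q_2* = 44.0556.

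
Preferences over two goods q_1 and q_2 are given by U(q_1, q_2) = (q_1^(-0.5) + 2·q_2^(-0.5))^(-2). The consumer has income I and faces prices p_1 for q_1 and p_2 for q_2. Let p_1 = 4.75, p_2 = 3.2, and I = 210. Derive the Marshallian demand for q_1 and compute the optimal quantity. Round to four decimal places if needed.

MU_q_1 ∝ q_1^(-1.5), MU_q_2 ∝ 2·q_2^(-1.5), so MRS = (1/2)·(q_2/q_1)^(1.5) = p_1/p_2.
Solve for the ratio: q_2/q_1 = [2·p_1/p_2]^(2/3).
With the ratio pinned down, the budget gives q_1* = I/(p_1 + p_2·(q_2/q_1)) and q_2* = (q_2/q_1)·q_1*.
Numerically q_2/q_1 = 2.065614, so q_1* = 210/(4.75 + 3.2·2.065614) = 18.486.

q_1* = 18.486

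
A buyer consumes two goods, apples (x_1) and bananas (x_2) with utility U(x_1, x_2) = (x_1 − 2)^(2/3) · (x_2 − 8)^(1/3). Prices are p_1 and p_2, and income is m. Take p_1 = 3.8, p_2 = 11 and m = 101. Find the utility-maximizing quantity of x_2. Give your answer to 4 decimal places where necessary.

This is Cobb-Douglas in (x_1−2, x_2−8): tangency gives 2/3·p_2·(x_2−8) = 1/3·p_1·(x_1−2).
Substituting into the budget: x_1* = 2 + 2/3·(m − 2·p_1 − 8·p_2)/p_1, and x_2* = 8 + 1/3·(…)/p_2.
Discretionary income = 101 − 2·3.8 − 8·11 = 5.4; x_2* = 8 + 1/3·5.4/11 = 8.1636.

x_2* = 8.1636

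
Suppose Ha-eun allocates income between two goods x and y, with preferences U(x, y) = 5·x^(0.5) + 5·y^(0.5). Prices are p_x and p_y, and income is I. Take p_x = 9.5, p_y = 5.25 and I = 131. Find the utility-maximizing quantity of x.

x* = 4.9081

MRS = MU_x/MU_y = (y/x)^(0.5). Set equal to p_x/p_y.
Solve for the ratio: y/x = [p_x/p_y]^(2).
Substitute y = (y/x)·x into the budget: x* = I/(p_x + p_y·(y/x)).
Numerically y/x = 3.274376, so x* = 131/(9.5 + 5.25·3.274376) = 4.9081.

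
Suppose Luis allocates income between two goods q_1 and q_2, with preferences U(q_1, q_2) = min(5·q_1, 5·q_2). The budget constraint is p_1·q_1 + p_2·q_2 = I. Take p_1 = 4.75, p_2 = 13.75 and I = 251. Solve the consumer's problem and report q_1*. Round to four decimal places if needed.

Leontief preferences: the optimum is at the kink where q_1/5 = q_2/5, i.e. q_2 = q_1.
Budget: p_1·q_1 + p_2·q_1 = I, so (5·p_1 + 5·p_2)·q_1 = 5·I.
Demand: q_1*(p_1,p_2,I) = 5·I/(5·p_1 + 5·p_2), q_2* = 5·I/(5·p_1 + 5·p_2).
Here 5·4.75 + 5·13.75 = 92.5, giving q_1* = 13.5676.

q_1* = 13.5676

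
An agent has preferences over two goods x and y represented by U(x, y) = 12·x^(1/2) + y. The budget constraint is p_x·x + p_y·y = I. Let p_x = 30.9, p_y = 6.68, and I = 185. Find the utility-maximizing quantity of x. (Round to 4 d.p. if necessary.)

Utility is quasi-linear in y; the FOC for x is 6/√x = p_x/p_y.
Thus x* = (6·p_y/p_x)² — independent of I — with the rest of income spent on y.
Plugging in: x* = (6·6.68/30.9)² = 1.6824.

x* = 1.6824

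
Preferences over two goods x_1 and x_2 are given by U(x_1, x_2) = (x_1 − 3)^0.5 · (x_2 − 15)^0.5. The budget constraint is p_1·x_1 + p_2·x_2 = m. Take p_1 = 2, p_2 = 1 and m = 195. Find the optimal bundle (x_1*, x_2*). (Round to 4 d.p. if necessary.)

x_1* = 46.5, x_2* = 102

Let x_1' = x_1−3, x_2' = x_2−15. MRS = x_2'/x_1' = p_1/p_2.
After buying the subsistence bundle (3, 15), a share 0.5 of the remaining income goes to x_1: x_1* = 3 + 0.5·(m − 3p_1 − 15p_2)/p_1.
Discretionary income = 195 − 3·2 − 15·1 = 174; x_1* = 3 + 0.5·174/2 = 46.5; x_2* = 15 + 0.5·174/1 = 102.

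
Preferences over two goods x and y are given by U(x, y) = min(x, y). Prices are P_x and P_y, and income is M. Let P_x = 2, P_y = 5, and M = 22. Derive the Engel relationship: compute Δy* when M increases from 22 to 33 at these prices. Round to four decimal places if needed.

Δy* = 1.5714

Leontief preferences: the optimum is at the kink where x/1 = y/1, i.e. y = x.
Budget: P_x·x + P_y·x = M, so (P_x + P_y)·x = M.
Demand: x*(P_x,P_y,M) = M/(P_x + P_y), y* = M/(P_x + P_y).
Here 2 + 5 = 7, giving y* = 3.1429.
At M' = 33: y* = 4.7143. Change: 4.7143 − 3.1429 = 1.5714.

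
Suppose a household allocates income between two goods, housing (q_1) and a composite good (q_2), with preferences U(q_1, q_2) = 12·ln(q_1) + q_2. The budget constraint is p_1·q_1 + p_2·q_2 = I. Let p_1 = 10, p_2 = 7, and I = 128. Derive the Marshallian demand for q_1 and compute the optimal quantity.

So q_1*(p_1,p_2) = 12·p_2/p_1, independent of income; and q_2* = (I − 12·p_2)/p_2.
At the given prices: q_1* = 12·7/10 = 8.4.

q_1* = 8.4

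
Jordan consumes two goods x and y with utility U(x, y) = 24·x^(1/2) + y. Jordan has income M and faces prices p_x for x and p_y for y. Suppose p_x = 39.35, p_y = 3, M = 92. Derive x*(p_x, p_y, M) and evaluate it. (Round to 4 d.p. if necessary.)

MU_x = 12/√x, MU_y = 1. Tangency: 12/√x = p_x/p_y.
Solve: √x = 12·p_y/p_x, so x*(p_x,p_y) = (12·p_y/p_x)², and y* = (M − p_x·x*)/p_y.
Plugging in: x* = (12·3/39.35)² = 0.837.

x* = 0.837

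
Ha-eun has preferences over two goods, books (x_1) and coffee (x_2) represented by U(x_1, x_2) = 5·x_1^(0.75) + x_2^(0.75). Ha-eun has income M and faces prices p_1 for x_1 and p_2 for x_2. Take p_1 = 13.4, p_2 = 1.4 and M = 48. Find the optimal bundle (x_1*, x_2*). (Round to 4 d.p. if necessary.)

x_1* = 1.4907, x_2* = 20.0177

MRS = MU_x_1/MU_x_2 = 5·(x_2/x_1)^(0.25). Set equal to p_1/p_2.
Hence x_2/x_1 = ((1/5)·p_1/p_2)^(1/(0.25)), i.e. raised to the 4 power.
Substitute x_2 = (x_2/x_1)·x_1 into the budget: x_1* = M/(p_1 + p_2·(x_2/x_1)).
Numerically x_2/x_1 = 13.428485, so x_1* = 48/(13.4 + 1.4·13.428485) = 1.4907 and x_2* = 13.428485·1.4907 = 20.0177.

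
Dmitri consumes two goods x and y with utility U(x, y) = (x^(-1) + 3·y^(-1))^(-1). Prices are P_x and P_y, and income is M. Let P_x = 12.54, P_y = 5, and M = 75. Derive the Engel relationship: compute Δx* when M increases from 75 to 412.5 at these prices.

MU_x ∝ x^(-2), MU_y ∝ 3·y^(-2), so MRS = (1/3)·(y/x)^(2) = P_x/P_y.
Hence y/x = (3·P_x/P_y)^(1/(2)), i.e. raised to the 0.5 power.
With the ratio pinned down, the budget gives x* = M/(P_x + P_y·(y/x)) and y* = (y/x)·x*.
Numerically y/x = 2.742991, so x* = 75/(12.54 + 5·2.742991) = 2.8566.
At M' = 412.5: x* = 15.7113. Change: 15.7113 − 2.8566 = 12.8547.

Δx* = 12.8547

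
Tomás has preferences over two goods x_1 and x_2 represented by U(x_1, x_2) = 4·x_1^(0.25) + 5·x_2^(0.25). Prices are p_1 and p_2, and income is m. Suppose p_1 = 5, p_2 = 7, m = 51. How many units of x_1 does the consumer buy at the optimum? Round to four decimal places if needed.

x_1* = 4.6287

Numerically x_2/x_1 = 0.859757, so x_1* = 51/(5 + 7·0.859757) = 4.6287.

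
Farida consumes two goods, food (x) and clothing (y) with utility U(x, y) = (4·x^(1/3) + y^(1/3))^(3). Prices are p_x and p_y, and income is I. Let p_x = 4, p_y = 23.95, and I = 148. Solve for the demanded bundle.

MRS = MU_x/MU_y = 4·(y/x)^(2/3). Set equal to p_x/p_y.
Hence y/x = ((1/4)·p_x/p_y)^(1/(2/3)), i.e. raised to the 1.5 power.
With the ratio pinned down, the budget gives x* = I/(p_x + p_y·(y/x)) and y* = (y/x)·x*.
Numerically y/x = 0.008532, so x* = 148/(4 + 23.95·0.008532) = 35.2017 and y* = 0.008532·35.2017 = 0.3003.

x* = 35.2017, y* = 0.3003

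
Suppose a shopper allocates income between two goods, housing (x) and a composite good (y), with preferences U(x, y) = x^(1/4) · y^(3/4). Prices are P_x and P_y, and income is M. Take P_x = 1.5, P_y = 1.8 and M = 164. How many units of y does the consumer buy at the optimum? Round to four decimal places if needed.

y* = 68.3333

MU_x/MU_y = (0.25·y)/(0.75·x); tangency sets this equal to P_x/P_y.
So 0.25·P_y·y = 0.75·P_x·x; combined with the budget, a share 0.25 of income goes to x.
Demand: x*(P_x,P_y,M) = 0.25·M/P_x and y* = 0.75·M/P_y.
At P_x=1.5, P_y=1.8, M=164: y* = 0.75·164/1.8 = 68.3333.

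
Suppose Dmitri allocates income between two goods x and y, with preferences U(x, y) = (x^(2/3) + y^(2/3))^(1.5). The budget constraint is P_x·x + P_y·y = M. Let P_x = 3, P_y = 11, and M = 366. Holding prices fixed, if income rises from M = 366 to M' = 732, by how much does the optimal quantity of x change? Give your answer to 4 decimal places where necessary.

Δx* = 113.5538

Substitute y = (y/x)·x into the budget: x* = M/(P_x + P_y·(y/x)).
Numerically y/x = 0.020285, so x* = 366/(3 + 11·0.020285) = 113.5538.
At M' = 732: x* = 227.1077. Change: 227.1077 − 113.5538 = 113.5538.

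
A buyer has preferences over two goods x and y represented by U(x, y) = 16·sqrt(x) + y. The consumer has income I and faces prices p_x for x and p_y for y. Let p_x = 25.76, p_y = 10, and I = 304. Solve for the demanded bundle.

Utility is quasi-linear in y; the FOC for x is 8/√x = p_x/p_y.
Solve: √x = 8·p_y/p_x, so x*(p_x,p_y) = (8·p_y/p_x)², and y* = (I − p_x·x*)/p_y.
Plugging in: x* = (8·10/25.76)² = 9.6447, y* = 5.5553.

x* = 9.6447, y* = 5.5553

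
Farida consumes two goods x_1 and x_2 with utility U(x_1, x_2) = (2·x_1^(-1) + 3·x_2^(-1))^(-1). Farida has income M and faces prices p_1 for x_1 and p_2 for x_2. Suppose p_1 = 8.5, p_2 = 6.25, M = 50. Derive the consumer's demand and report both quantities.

From the CES first-order condition, (2/3)·(x_2/x_1)^(2) = p_1/p_2.
Solve for the ratio: x_2/x_1 = [(3/2)·p_1/p_2]^(0.5).
Substitute x_2 = (x_2/x_1)·x_1 into the budget: x_1* = M/(p_1 + p_2·(x_2/x_1)).
Numerically x_2/x_1 = 1.428286, so x_1* = 50/(8.5 + 6.25·1.428286) = 2.8691 and x_2* = 1.428286·2.8691 = 4.098.

x_1* = 2.8691, x_2* = 4.098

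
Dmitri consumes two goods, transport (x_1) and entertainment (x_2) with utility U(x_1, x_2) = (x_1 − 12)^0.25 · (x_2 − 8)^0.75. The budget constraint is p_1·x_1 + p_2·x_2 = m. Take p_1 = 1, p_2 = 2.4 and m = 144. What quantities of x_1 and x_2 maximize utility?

x_1* = 40.2, x_2* = 43.25

This is Cobb-Douglas in (x_1−12, x_2−8): tangency gives 0.25·p_2·(x_2−8) = 0.75·p_1·(x_1−12).
Substituting into the budget: x_1* = 12 + 0.25·(m − 12·p_1 − 8·p_2)/p_1, and x_2* = 8 + 0.75·(…)/p_2.
Discretionary income = 144 − 12·1 − 8·2.4 = 112.8; x_1* = 12 + 0.25·112.8/1 = 40.2; x_2* = 8 + 0.75·112.8/2.4 = 43.25.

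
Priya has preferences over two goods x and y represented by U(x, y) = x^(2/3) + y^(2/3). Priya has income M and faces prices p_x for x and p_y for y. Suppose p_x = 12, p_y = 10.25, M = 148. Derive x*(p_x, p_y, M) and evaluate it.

x* = 5.2026

From the CES first-order condition, (y/x)^(1/3) = p_x/p_y.
Solve for the ratio: y/x = [p_x/p_y]^(3).
With the ratio pinned down, the budget gives x* = M/(p_x + p_y·(y/x)) and y* = (y/x)·x*.
Numerically y/x = 1.60462, so x* = 148/(12 + 10.25·1.60462) = 5.2026.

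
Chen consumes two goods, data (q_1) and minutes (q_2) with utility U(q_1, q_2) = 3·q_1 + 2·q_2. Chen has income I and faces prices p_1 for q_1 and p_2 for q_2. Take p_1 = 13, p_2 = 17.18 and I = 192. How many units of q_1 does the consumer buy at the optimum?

Linear utility — the consumer picks whichever good has higher MU/price: 3/13 = 0.2308 vs 2/17.18 = 0.1164.
q_1 gives more utility per dollar, so spend all income on q_1: q_1* = I/p_1, q_2* = 0.
Numerically: q_1* = 14.7692, q_2* = 0.

q_1* = 14.7692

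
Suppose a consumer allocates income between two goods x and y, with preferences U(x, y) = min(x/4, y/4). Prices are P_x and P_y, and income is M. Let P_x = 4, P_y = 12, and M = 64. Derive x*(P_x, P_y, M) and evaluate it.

x* = 4

Demand: x*(P_x,P_y,M) = 4·M/(4·P_x + 4·P_y), y* = 4·M/(4·P_x + 4·P_y).
Here 4·4 + 4·12 = 64, giving x* = 4.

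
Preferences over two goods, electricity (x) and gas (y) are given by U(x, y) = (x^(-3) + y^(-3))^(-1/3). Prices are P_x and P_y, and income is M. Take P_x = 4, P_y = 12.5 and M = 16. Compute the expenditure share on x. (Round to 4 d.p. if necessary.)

share on x = 0.2985

MRS = MU_x/MU_y = (y/x)^(4). Set equal to P_x/P_y.
Solve for the ratio: y/x = [P_x/P_y]^(0.25).
With the ratio pinned down, the budget gives x* = M/(P_x + P_y·(y/x)) and y* = (y/x)·x*.
Numerically y/x = 0.752121, so x* = 16/(4 + 12.5·0.752121) = 1.1939 and y* = 0.752121·1.1939 = 0.898.
Expenditure on x: 4·1.1939 = 4.7756; share = 0.2985.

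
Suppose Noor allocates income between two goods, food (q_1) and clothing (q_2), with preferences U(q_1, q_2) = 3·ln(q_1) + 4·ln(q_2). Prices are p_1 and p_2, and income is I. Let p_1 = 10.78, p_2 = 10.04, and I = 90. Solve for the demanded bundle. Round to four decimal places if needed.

MU_q_1/MU_q_2 = (3·q_2)/(4·q_1); tangency sets this equal to p_1/p_2.
So 3·p_2·q_2 = 4·p_1·q_1; combined with the budget, a share 3/7 of income goes to q_1.
Demand: q_1*(p_1,p_2,I) = 3/7·I/p_1 and q_2* = 4/7·I/p_2.
At p_1=10.78, p_2=10.04, I=90: q_1* = 3/7·90/10.78 = 3.5781, q_2* = 5.1224.

q_1* = 3.5781, q_2* = 5.1224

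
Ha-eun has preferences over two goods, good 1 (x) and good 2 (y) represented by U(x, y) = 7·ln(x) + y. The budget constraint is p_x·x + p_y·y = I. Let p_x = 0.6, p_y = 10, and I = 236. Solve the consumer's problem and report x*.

Set MRS = p_x/p_y: (7/x)/1 = p_x/p_y.
So x*(p_x,p_y) = 7·p_y/p_x, independent of income; and y* = (I − 7·p_y)/p_y.
At the given prices: x* = 7·10/0.6 = 116.6667.

x* = 116.6667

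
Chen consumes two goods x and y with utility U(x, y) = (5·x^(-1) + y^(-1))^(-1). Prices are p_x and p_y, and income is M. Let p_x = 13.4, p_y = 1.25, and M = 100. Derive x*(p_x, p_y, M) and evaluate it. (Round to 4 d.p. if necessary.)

Substitute y = (y/x)·x into the budget: x* = M/(p_x + p_y·(y/x)).
Numerically y/x = 1.46424, so x* = 100/(13.4 + 1.25·1.46424) = 6.5659.

x* = 6.5659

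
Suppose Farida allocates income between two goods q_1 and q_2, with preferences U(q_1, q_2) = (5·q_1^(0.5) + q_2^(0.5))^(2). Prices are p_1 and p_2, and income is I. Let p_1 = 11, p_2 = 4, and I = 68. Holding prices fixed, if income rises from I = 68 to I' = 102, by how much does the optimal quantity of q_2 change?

MU_q_1 ∝ 5·q_1^(-0.5), MU_q_2 ∝ q_2^(-0.5), so MRS = 5·(q_2/q_1)^(0.5) = p_1/p_2.
Solve for the ratio: q_2/q_1 = [(1/5)·p_1/p_2]^(2).
With the ratio pinned down, the budget gives q_1* = I/(p_1 + p_2·(q_2/q_1)) and q_2* = (q_2/q_1)·q_1*.
Numerically q_2/q_1 = 0.3025, so q_1* = 68/(11 + 4·0.3025) = 5.5692 and q_2* = 0.3025·5.5692 = 1.6847.
At I' = 102: q_2* = 2.527. Change: 2.527 − 1.6847 = 0.8423.

Δq_2* = 0.8423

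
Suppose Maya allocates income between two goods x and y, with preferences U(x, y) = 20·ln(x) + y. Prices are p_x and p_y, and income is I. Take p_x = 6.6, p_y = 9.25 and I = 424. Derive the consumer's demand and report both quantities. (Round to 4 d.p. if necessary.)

x* = 28.0303, y* = 25.8378

So x*(p_x,p_y) = 20·p_y/p_x, independent of income; and y* = (I − 20·p_y)/p_y.
At the given prices: x* = 20·9.25/6.6 = 28.0303, and y* = 25.8378.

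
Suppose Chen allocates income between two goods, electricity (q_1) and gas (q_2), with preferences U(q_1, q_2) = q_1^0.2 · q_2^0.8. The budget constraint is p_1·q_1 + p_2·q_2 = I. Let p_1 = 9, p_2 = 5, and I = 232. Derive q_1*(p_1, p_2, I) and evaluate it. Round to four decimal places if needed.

q_1* = 5.1556

MU_q_1/MU_q_2 = (0.2·q_2)/(0.8·q_1); tangency sets this equal to p_1/p_2.
So 0.2·p_2·q_2 = 0.8·p_1·q_1; combined with the budget, a share 0.2 of income goes to q_1.
Demand: q_1*(p_1,p_2,I) = 0.2·I/p_1 and q_2* = 0.8·I/p_2.
At p_1=9, p_2=5, I=232: q_1* = 0.2·232/9 = 5.1556.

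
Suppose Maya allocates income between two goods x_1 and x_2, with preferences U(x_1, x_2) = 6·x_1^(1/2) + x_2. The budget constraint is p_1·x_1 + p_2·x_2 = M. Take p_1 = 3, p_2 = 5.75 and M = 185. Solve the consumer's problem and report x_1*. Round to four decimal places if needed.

Set MRS = p_1/p_2: 3·x_1^(−1/2) = p_1/p_2.
Solve: √x_1 = 3·p_2/p_1, so x_1*(p_1,p_2) = (3·p_2/p_1)², and x_2* = (M − p_1·x_1*)/p_2.
Plugging in: x_1* = (3·5.75/3)² = 33.0625.

x_1* = 33.0625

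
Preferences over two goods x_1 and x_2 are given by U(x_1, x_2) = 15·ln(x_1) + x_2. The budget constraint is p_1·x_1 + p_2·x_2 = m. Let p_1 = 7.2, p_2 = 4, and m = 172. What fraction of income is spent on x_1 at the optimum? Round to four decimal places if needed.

share on x_1 = 0.3488

Set MRS = p_1/p_2: (15/x_1)/1 = p_1/p_2.
So x_1*(p_1,p_2) = 15·p_2/p_1, independent of income; and x_2* = (m − 15·p_2)/p_2.
At the given prices: x_1* = 15·4/7.2 = 8.3333, and x_2* = 28.
Expenditure on x_1: 7.2·8.3333 = 60; share = 0.3488.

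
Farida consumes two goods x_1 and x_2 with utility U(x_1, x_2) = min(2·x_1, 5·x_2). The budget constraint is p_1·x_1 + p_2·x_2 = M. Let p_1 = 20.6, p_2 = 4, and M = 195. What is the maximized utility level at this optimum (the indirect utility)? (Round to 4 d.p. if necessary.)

V = 17.5676

With perfect complements, no substitution: consume in ratio x_1:x_2 = 5:2.
Budget: p_1·x_1 + p_2·(2/5)·x_1 = M, so (5·p_1 + 2·p_2)·x_1 = 5·M.
Demand: x_1*(p_1,p_2,M) = 5·M/(5·p_1 + 2·p_2), x_2* = 2·M/(5·p_1 + 2·p_2).
Here 5·20.6 + 2·4 = 111, giving x_1* = 8.7838 and x_2* = 3.5135.
Utility at the optimum: U(8.7838, 3.5135) = 17.5676.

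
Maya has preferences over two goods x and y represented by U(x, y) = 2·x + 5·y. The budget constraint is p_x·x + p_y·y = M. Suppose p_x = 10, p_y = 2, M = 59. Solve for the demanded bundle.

Linear utility — the consumer picks whichever good has higher MU/price: 2/10 = 0.2 vs 5/2 = 2.5.
y gives more utility per dollar, so spend all income on y: y* = M/p_y, x* = 0.
Numerically: x* = 0, y* = 29.5.

x* = 0, y* = 29.5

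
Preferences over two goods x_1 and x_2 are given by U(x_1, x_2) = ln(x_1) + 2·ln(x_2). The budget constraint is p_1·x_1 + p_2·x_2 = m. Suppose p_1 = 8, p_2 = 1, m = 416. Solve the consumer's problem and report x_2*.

x_2* = 277.3333

Demand: x_1*(p_1,p_2,m) = 1/3·m/p_1 and x_2* = 2/3·m/p_2.
At p_1=8, p_2=1, m=416: x_2* = 2/3·416/1 = 277.3333.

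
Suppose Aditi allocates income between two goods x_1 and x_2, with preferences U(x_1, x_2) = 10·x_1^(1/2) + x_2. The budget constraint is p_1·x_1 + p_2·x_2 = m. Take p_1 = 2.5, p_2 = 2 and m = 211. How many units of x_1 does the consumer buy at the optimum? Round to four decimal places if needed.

MU_x_1 = 5/√x_1, MU_x_2 = 1. Tangency: 5/√x_1 = p_1/p_2.
Solve: √x_1 = 5·p_2/p_1, so x_1*(p_1,p_2) = (5·p_2/p_1)², and x_2* = (m − p_1·x_1*)/p_2.
Plugging in: x_1* = (5·2/2.5)² = 16.

x_1* = 16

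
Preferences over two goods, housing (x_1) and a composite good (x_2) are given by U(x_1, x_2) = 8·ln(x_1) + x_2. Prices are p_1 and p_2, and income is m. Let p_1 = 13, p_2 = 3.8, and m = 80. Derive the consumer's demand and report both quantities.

x_1* = 2.3385, x_2* = 13.0526

MU_x_1 = 8/x_1, MU_x_2 = 1. Tangency: 8/x_1 = p_1/p_2.
So x_1*(p_1,p_2) = 8·p_2/p_1, independent of income; and x_2* = (m − 8·p_2)/p_2.
At the given prices: x_1* = 8·3.8/13 = 2.3385, and x_2* = 13.0526.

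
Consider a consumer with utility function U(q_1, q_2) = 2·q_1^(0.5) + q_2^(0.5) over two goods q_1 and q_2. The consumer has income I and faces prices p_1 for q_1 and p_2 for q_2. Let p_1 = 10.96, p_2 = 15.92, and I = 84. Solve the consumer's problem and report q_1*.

q_1* = 6.5388

From the CES first-order condition, 2·(q_2/q_1)^(0.5) = p_1/p_2.
Solve for the ratio: q_2/q_1 = [(1/2)·p_1/p_2]^(2).
Substitute q_2 = (q_2/q_1)·q_1 into the budget: q_1* = I/(p_1 + p_2·(q_2/q_1)).
Numerically q_2/q_1 = 0.118488, so q_1* = 84/(10.96 + 15.92·0.118488) = 6.5388.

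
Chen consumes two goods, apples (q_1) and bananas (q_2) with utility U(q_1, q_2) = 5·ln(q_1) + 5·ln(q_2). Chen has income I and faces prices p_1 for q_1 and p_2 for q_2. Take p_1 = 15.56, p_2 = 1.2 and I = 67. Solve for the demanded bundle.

Tangency: MRS = q_2/q_1 = p_1/p_2.
So 5·p_2·q_2 = 5·p_1·q_1; combined with the budget, a share 0.5 of income goes to q_1.
Demand: q_1*(p_1,p_2,I) = 0.5·I/p_1 and q_2* = 0.5·I/p_2.
At p_1=15.56, p_2=1.2, I=67: q_1* = 0.5·67/15.56 = 2.153, q_2* = 27.9167.

q_1* = 2.153, q_2* = 27.9167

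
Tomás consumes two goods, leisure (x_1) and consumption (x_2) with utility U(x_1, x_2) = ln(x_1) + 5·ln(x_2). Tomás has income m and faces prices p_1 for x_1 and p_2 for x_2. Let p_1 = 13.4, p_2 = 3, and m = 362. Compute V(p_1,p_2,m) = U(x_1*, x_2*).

V = 24.5582

MU_x_1/MU_x_2 = (x_2)/(5·x_1); tangency sets this equal to p_1/p_2.
Rearranging, p_2·x_2 = 5·p_1·x_1. Substituting into the budget gives p_1·x_1·(1 + 5) = m.
Demand: x_1*(p_1,p_2,m) = 1/6·m/p_1 and x_2* = 5/6·m/p_2.
At p_1=13.4, p_2=3, m=362: x_1* = 1/6·362/13.4 = 4.5025, x_2* = 100.5556.
Utility at the optimum: U(4.5025, 100.5556) = 24.5582.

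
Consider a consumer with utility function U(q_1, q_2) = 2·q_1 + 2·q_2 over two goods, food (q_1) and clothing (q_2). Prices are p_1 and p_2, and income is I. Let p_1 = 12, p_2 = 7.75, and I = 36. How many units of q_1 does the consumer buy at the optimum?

q_1* = 0

Perfect substitutes: compare marginal utility per dollar. 2/p_1 vs 2/p_2 → 0.1667 vs 0.2581.
q_2 gives more utility per dollar, so spend all income on q_2: q_2* = I/p_2, q_1* = 0.
Numerically: q_1* = 0, q_2* = 4.6452.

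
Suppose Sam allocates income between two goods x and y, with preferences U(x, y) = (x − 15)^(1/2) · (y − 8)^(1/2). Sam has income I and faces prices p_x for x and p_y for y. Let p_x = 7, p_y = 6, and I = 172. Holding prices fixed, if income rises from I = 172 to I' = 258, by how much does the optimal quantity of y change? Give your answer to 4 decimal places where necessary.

Let x' = x−15, y' = y−8. MRS = y'/x' = p_x/p_y.
After buying the subsistence bundle (15, 8), a share 0.5 of the remaining income goes to x: x* = 15 + 0.5·(I − 15p_x − 8p_y)/p_x.
Discretionary income = 172 − 15·7 − 8·6 = 19; y* = 8 + 0.5·19/6 = 9.5833.
At I' = 258: y* = 16.75. Change: 16.75 − 9.5833 = 7.1667.

Δy* = 7.1667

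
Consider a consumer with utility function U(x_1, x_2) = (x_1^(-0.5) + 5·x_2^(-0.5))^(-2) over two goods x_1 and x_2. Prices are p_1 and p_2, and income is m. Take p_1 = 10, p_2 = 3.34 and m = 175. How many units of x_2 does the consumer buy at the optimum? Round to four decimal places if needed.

MU_x_1 ∝ x_1^(-1.5), MU_x_2 ∝ 5·x_2^(-1.5), so MRS = (1/5)·(x_2/x_1)^(1.5) = p_1/p_2.
Solve for the ratio: x_2/x_1 = [5·p_1/p_2]^(2/3).
Substitute x_2 = (x_2/x_1)·x_1 into the budget: x_1* = m/(p_1 + p_2·(x_2/x_1)).
Numerically x_2/x_1 = 6.074106, so x_1* = 175/(10 + 3.34·6.074106) = 5.778 and x_2* = 6.074106·5.778 = 35.0959.

x_2* = 35.0959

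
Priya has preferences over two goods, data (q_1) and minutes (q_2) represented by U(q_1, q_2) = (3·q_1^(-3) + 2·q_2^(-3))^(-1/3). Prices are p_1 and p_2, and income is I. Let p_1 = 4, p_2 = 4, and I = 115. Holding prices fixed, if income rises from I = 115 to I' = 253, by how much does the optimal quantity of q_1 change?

Δq_1* = 18.1235

With the ratio pinned down, the budget gives q_1* = I/(p_1 + p_2·(q_2/q_1)) and q_2* = (q_2/q_1)·q_1*.
Numerically q_2/q_1 = 0.903602, so q_1* = 115/(4 + 4·0.903602) = 15.1029.
At I' = 253: q_1* = 33.2265. Change: 33.2265 − 15.1029 = 18.1235.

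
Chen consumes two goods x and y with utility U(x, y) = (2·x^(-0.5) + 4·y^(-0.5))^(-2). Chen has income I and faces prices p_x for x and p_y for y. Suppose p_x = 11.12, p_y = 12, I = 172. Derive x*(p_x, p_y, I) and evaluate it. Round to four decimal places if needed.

x* = 5.8852

Numerically y/x = 1.508814, so x* = 172/(11.12 + 12·1.508814) = 5.8852.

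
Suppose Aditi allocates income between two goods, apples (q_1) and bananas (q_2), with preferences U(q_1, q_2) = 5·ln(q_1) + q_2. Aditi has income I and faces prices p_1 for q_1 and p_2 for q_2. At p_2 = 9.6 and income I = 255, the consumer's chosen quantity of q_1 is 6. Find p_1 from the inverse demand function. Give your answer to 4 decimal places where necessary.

MU_q_1 = 5/q_1, MU_q_2 = 1. Tangency: 5/q_1 = p_1/p_2.
So q_1*(p_1,p_2) = 5·p_2/p_1, independent of income; and q_2* = (I − 5·p_2)/p_2.
Set q_1* = 6 in the demand function and solve for p_1: p_1 = 8.

p_1 = 8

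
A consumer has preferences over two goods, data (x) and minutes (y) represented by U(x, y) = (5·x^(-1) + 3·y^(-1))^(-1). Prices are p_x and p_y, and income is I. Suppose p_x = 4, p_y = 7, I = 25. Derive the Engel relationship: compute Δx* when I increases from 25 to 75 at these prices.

From the CES first-order condition, (5/3)·(y/x)^(2) = p_x/p_y.
Hence y/x = ((3/5)·p_x/p_y)^(1/(2)), i.e. raised to the 0.5 power.
Substitute y = (y/x)·x into the budget: x* = I/(p_x + p_y·(y/x)).
Numerically y/x = 0.58554, so x* = 25/(4 + 7·0.58554) = 3.0869.
At I' = 75: x* = 9.2607. Change: 9.2607 − 3.0869 = 6.1738.

Δx* = 6.1738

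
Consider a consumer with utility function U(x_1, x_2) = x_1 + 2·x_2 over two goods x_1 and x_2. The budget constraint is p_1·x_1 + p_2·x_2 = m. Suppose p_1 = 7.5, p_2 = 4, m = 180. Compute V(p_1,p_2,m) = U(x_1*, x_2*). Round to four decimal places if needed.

V = 90

Linear utility — the consumer picks whichever good has higher MU/price: 1/7.5 = 0.1333 vs 2/4 = 0.5.
x_2 gives more utility per dollar, so spend all income on x_2: x_2* = m/p_2, x_1* = 0.
Numerically: x_1* = 0, x_2* = 45.
Utility at the optimum: U(0, 45) = 90.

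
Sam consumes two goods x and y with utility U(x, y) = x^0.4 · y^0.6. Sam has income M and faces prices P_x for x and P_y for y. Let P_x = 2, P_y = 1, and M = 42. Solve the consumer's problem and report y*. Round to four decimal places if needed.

y* = 25.2

Tangency: MRS = (2/3)·y/x = P_x/P_y.
Rearranging, P_y·y = (3/2)·P_x·x. Substituting into the budget gives P_x·x·(1 + (3/2)) = M.
Demand: x*(P_x,P_y,M) = 0.4·M/P_x and y* = 0.6·M/P_y.
At P_x=2, P_y=1, M=42: y* = 0.6·42/1 = 25.2.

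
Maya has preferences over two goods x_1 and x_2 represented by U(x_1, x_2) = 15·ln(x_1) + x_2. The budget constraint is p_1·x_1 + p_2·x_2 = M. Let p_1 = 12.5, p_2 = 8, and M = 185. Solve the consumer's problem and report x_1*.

MU_x_1 = 15/x_1, MU_x_2 = 1. Tangency: 15/x_1 = p_1/p_2.
So x_1*(p_1,p_2) = 15·p_2/p_1, independent of income; and x_2* = (M − 15·p_2)/p_2.
At the given prices: x_1* = 15·8/12.5 = 9.6.

x_1* = 9.6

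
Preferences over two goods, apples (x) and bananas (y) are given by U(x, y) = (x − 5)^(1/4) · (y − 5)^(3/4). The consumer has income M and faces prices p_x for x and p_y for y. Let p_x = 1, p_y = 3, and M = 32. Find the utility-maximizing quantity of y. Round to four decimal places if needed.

y* = 8

Let x' = x−5, y' = y−5. MRS = (1/3)·y'/x' = p_x/p_y.
After buying the subsistence bundle (5, 5), a share 0.25 of the remaining income goes to x: x* = 5 + 0.25·(M − 5p_x − 5p_y)/p_x.
Discretionary income = 32 − 5·1 − 5·3 = 12; y* = 5 + 0.75·12/3 = 8.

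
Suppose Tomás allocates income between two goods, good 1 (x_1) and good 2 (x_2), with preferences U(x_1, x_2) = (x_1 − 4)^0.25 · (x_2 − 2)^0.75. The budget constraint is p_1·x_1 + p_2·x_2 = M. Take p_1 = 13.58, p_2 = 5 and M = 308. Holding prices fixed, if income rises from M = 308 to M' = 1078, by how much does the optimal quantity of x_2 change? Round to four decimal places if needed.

Δx_2* = 115.5

This is Cobb-Douglas in (x_1−4, x_2−2): tangency gives 0.25·p_2·(x_2−2) = 0.75·p_1·(x_1−4).
Substituting into the budget: x_1* = 4 + 0.25·(M − 4·p_1 − 2·p_2)/p_1, and x_2* = 2 + 0.75·(…)/p_2.
Discretionary income = 308 − 4·13.58 − 2·5 = 243.68; x_2* = 2 + 0.75·243.68/5 = 38.552.
At M' = 1078: x_2* = 154.052. Change: 154.052 − 38.552 = 115.5.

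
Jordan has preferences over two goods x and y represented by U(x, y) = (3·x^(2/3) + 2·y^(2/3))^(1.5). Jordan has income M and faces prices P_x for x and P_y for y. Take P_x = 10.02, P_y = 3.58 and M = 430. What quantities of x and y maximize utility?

x* = 12.9216, y* = 83.9456

MRS = MU_x/MU_y = (3/2)·(y/x)^(1/3). Set equal to P_x/P_y.
Hence y/x = ((2/3)·P_x/P_y)^(1/(1/3)), i.e. raised to the 3 power.
With the ratio pinned down, the budget gives x* = M/(P_x + P_y·(y/x)) and y* = (y/x)·x*.
Numerically y/x = 6.496513, so x* = 430/(10.02 + 3.58·6.496513) = 12.9216 and y* = 6.496513·12.9216 = 83.9456.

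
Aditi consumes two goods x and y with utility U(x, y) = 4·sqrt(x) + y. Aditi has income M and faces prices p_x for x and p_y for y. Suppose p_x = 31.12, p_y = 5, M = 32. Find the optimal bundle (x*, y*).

x* = 0.1033, y* = 5.7573

Utility is quasi-linear in y; the FOC for x is 2/√x = p_x/p_y.
Thus x* = (2·p_y/p_x)² — independent of M — with the rest of income spent on y.
Plugging in: x* = (2·5/31.12)² = 0.1033, y* = 5.7573.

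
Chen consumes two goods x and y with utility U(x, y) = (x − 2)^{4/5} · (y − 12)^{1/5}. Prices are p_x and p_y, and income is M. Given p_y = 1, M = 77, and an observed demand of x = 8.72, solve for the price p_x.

Let x' = x−2, y' = y−12. MRS = 4·y'/x' = p_x/p_y.
Substituting into the budget: x* = 2 + 0.8·(M − 2·p_x − 12·p_y)/p_x, and y* = 12 + 0.2·(…)/p_y.
Set x* = 8.72 in the demand function and solve for p_x: p_x = 6.25.

p_x = 6.25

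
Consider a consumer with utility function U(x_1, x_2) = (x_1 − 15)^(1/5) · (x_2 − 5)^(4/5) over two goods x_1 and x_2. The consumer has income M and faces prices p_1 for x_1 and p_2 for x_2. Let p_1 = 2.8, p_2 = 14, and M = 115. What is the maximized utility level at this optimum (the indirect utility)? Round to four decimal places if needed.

V = 0.1793

This is Cobb-Douglas in (x_1−15, x_2−5): tangency gives 0.2·p_2·(x_2−5) = 0.8·p_1·(x_1−15).
Substituting into the budget: x_1* = 15 + 0.2·(M − 15·p_1 − 5·p_2)/p_1, and x_2* = 5 + 0.8·(…)/p_2.
Discretionary income = 115 − 15·2.8 − 5·14 = 3; x_1* = 15 + 0.2·3/2.8 = 15.2143; x_2* = 5 + 0.8·3/14 = 5.1714.
Utility at the optimum: U(15.2143, 5.1714) = 0.1793.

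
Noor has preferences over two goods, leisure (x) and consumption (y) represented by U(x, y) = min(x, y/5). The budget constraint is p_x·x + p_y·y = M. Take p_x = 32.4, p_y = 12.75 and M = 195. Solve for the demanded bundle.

x* = 2.0281, y* = 10.1404

With perfect complements, no substitution: consume in ratio x:y = 1:5.
Budget: p_x·x + p_y·5·x = M, so (p_x + 5·p_y)·x = M.
Demand: x*(p_x,p_y,M) = M/(p_x + 5·p_y), y* = 5·M/(p_x + 5·p_y).
Here 32.4 + 5·12.75 = 96.15, giving x* = 2.0281 and y* = 10.1404.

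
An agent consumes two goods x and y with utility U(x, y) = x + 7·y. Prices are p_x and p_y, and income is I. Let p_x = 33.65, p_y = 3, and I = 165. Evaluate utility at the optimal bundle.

V = 385

Linear utility — the consumer picks whichever good has higher MU/price: 1/33.65 = 0.0297 vs 7/3 = 2.3333.
y gives more utility per dollar, so spend all income on y: y* = I/p_y, x* = 0.
Numerically: x* = 0, y* = 55.
Utility at the optimum: U(0, 55) = 385.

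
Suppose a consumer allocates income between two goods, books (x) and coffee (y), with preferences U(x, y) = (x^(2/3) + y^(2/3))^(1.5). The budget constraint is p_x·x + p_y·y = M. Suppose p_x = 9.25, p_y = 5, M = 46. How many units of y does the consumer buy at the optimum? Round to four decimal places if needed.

y* = 7.1197

MU_x ∝ x^(-1/3), MU_y ∝ y^(-1/3), so MRS = (y/x)^(1/3) = p_x/p_y.
Solve for the ratio: y/x = [p_x/p_y]^(3).
With the ratio pinned down, the budget gives x* = M/(p_x + p_y·(y/x)) and y* = (y/x)·x*.
Numerically y/x = 6.331625, so x* = 46/(9.25 + 5·6.331625) = 1.1245 and y* = 6.331625·1.1245 = 7.1197.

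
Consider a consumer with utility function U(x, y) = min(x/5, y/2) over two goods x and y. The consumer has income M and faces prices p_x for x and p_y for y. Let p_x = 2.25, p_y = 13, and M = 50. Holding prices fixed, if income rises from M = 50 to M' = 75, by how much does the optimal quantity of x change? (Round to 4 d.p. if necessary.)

Δx* = 3.3557

With perfect complements, no substitution: consume in ratio x:y = 5:2.
Budget: p_x·x + p_y·(2/5)·x = M, so (5·p_x + 2·p_y)·x = 5·M.
Demand: x*(p_x,p_y,M) = 5·M/(5·p_x + 2·p_y), y* = 2·M/(5·p_x + 2·p_y).
Here 5·2.25 + 2·13 = 37.25, giving x* = 6.7114.
At M' = 75: x* = 10.0671. Change: 10.0671 − 6.7114 = 3.3557.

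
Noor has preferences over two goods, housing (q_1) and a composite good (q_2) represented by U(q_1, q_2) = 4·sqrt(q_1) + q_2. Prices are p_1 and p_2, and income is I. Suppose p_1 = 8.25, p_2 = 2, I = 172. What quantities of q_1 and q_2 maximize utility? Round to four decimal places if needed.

q_1* = 0.2351, q_2* = 85.0303

Utility is quasi-linear in q_2; the FOC for q_1 is 2/√q_1 = p_1/p_2.
Solve: √q_1 = 2·p_2/p_1, so q_1*(p_1,p_2) = (2·p_2/p_1)², and q_2* = (I − p_1·q_1*)/p_2.
Plugging in: q_1* = (2·2/8.25)² = 0.2351, q_2* = 85.0303.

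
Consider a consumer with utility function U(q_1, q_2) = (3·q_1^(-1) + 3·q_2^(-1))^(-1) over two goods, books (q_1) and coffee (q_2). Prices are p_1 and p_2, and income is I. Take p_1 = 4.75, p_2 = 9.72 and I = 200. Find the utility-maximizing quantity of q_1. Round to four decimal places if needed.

MU_q_1 ∝ 3·q_1^(-2), MU_q_2 ∝ 3·q_2^(-2), so MRS = (q_2/q_1)^(2) = p_1/p_2.
Hence q_2/q_1 = (p_1/p_2)^(1/(2)), i.e. raised to the 0.5 power.
With the ratio pinned down, the budget gives q_1* = I/(p_1 + p_2·(q_2/q_1)) and q_2* = (q_2/q_1)·q_1*.
Numerically q_2/q_1 = 0.699059, so q_1* = 200/(4.75 + 9.72·0.699059) = 17.3237.

q_1* = 17.3237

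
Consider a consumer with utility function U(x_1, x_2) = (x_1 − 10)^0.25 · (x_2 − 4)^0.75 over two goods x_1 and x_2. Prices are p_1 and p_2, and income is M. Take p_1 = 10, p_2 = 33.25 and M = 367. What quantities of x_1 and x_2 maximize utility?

x_1* = 13.35, x_2* = 7.0226

Let x_1' = x_1−10, x_2' = x_2−4. MRS = (1/3)·x_2'/x_1' = p_1/p_2.
After buying the subsistence bundle (10, 4), a share 0.25 of the remaining income goes to x_1: x_1* = 10 + 0.25·(M − 10p_1 − 4p_2)/p_1.
Discretionary income = 367 − 10·10 − 4·33.25 = 134; x_1* = 10 + 0.25·134/10 = 13.35; x_2* = 4 + 0.75·134/33.25 = 7.0226.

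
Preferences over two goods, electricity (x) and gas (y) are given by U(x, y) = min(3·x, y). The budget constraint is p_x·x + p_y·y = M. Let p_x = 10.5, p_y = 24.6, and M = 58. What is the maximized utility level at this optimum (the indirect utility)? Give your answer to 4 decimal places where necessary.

Demand: x*(p_x,p_y,M) = M/(p_x + 3·p_y), y* = 3·M/(p_x + 3·p_y).
Here 10.5 + 3·24.6 = 84.3, giving x* = 0.688 and y* = 2.0641.
Utility at the optimum: U(0.688, 2.0641) = 2.0641.

V = 2.0641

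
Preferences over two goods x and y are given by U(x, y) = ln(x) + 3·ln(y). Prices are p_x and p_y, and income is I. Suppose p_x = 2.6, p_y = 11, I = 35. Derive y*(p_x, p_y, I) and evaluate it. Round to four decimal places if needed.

The MRS is (1/3)·y/x. Set MRS = p_x/p_y.
So p_y·y = 3·p_x·x; combined with the budget, a share 0.25 of income goes to x.
Demand: x*(p_x,p_y,I) = 0.25·I/p_x and y* = 0.75·I/p_y.
At p_x=2.6, p_y=11, I=35: y* = 0.75·35/11 = 2.3864.

y* = 2.3864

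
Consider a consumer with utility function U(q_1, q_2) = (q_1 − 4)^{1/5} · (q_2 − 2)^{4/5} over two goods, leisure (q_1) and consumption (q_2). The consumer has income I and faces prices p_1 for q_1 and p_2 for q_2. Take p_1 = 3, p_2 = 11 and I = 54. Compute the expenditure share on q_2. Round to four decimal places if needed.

MRS = (1/4)·(q_2−2)/(q_1−4). Tangency with p_1/p_2 gives q_2−2 = 4·(p_1/p_2)·(q_1−4).
After buying the subsistence bundle (4, 2), a share 0.2 of the remaining income goes to q_1: q_1* = 4 + 0.2·(I − 4p_1 − 2p_2)/p_1.
Discretionary income = 54 − 4·3 − 2·11 = 20; q_1* = 4 + 0.2·20/3 = 5.3333; q_2* = 2 + 0.8·20/11 = 3.4545.
Expenditure on q_2: 11·3.4545 = 38; share = 0.7037.

share on q_2 = 0.7037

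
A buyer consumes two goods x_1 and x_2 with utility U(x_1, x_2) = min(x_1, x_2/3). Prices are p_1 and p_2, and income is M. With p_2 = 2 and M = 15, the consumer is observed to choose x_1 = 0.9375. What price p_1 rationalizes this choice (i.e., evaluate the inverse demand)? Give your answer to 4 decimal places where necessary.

p_1 = 10

With perfect complements, no substitution: consume in ratio x_1:x_2 = 1:3.
Budget: p_1·x_1 + p_2·3·x_1 = M, so (p_1 + 3·p_2)·x_1 = M.
Demand: x_1*(p_1,p_2,M) = M/(p_1 + 3·p_2), x_2* = 3·M/(p_1 + 3·p_2).
Set x_1* = 0.9375 in the demand function and solve for p_1: p_1 = 10.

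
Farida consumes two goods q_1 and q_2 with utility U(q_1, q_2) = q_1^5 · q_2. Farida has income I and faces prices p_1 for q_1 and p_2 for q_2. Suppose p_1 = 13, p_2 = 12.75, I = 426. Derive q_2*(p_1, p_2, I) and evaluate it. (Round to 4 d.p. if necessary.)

Tangency: MRS = 5·q_2/q_1 = p_1/p_2.
Rearranging, p_2·q_2 = (1/5)·p_1·q_1. Substituting into the budget gives p_1·q_1·(1 + (1/5)) = I.
Demand: q_1*(p_1,p_2,I) = 5/6·I/p_1 and q_2* = 1/6·I/p_2.
At p_1=13, p_2=12.75, I=426: q_2* = 1/6·426/12.75 = 5.5686.

q_2* = 5.5686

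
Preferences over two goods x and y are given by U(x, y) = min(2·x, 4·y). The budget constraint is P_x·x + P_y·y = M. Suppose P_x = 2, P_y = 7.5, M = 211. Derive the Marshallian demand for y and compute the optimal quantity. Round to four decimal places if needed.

Leontief preferences: the optimum is at the kink where x/4 = y/2, i.e. y = (1/2)·x.
Budget: P_x·x + P_y·(1/2)·x = M, so (4·P_x + 2·P_y)·x = 4·M.
Demand: x*(P_x,P_y,M) = 4·M/(4·P_x + 2·P_y), y* = 2·M/(4·P_x + 2·P_y).
Here 4·2 + 2·7.5 = 23, giving y* = 18.3478.

y* = 18.3478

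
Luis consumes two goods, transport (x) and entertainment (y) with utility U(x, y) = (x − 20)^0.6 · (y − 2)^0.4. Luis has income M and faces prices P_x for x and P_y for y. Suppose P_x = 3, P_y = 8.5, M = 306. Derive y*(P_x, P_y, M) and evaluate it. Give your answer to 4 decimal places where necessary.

This is Cobb-Douglas in (x−20, y−2): tangency gives 0.6·P_y·(y−2) = 0.4·P_x·(x−20).
After buying the subsistence bundle (20, 2), a share 0.6 of the remaining income goes to x: x* = 20 + 0.6·(M − 20P_x − 2P_y)/P_x.
Discretionary income = 306 − 20·3 − 2·8.5 = 229; y* = 2 + 0.4·229/8.5 = 12.7765.

y* = 12.7765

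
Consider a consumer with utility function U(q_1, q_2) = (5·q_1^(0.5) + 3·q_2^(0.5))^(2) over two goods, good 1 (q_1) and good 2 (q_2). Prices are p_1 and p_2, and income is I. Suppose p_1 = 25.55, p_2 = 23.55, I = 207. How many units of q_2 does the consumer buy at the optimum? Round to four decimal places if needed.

From the CES first-order condition, (5/3)·(q_2/q_1)^(0.5) = p_1/p_2.
Hence q_2/q_1 = ((3/5)·p_1/p_2)^(1/(0.5)), i.e. raised to the 2 power.
With the ratio pinned down, the budget gives q_1* = I/(p_1 + p_2·(q_2/q_1)) and q_2* = (q_2/q_1)·q_1*.
Numerically q_2/q_1 = 0.423743, so q_1* = 207/(25.55 + 23.55·0.423743) = 5.8262 and q_2* = 0.423743·5.8262 = 2.4688.

q_2* = 2.4688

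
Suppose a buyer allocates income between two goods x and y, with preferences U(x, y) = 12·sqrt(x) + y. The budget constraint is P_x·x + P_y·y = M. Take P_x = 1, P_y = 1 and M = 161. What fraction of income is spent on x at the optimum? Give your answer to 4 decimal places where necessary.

Set MRS = P_x/P_y: 6·x^(−1/2) = P_x/P_y.
Solve: √x = 6·P_y/P_x, so x*(P_x,P_y) = (6·P_y/P_x)², and y* = (M − P_x·x*)/P_y.
Plugging in: x* = (6·1/1)² = 36, y* = 125.
Expenditure on x: 1·36 = 36; share = 0.2236.

share on x = 0.2236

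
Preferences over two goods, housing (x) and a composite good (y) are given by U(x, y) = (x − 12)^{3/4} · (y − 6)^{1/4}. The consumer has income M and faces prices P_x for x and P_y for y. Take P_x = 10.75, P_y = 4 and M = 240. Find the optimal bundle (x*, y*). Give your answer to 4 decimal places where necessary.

Let x' = x−12, y' = y−6. MRS = 3·y'/x' = P_x/P_y.
After buying the subsistence bundle (12, 6), a share 0.75 of the remaining income goes to x: x* = 12 + 0.75·(M − 12P_x − 6P_y)/P_x.
Discretionary income = 240 − 12·10.75 − 6·4 = 87; x* = 12 + 0.75·87/10.75 = 18.0698; y* = 6 + 0.25·87/4 = 11.4375.

x* = 18.0698, y* = 11.4375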